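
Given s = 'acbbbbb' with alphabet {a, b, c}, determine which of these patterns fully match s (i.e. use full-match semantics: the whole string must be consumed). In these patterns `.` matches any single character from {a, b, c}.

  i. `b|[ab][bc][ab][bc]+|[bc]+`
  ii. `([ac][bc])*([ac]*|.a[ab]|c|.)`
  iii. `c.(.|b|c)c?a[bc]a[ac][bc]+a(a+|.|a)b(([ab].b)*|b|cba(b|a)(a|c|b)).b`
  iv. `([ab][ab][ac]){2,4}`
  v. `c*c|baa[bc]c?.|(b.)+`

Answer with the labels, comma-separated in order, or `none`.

i

i → match
ii → no match
iii → no match — must start with 'c'
iv → no match
v → no match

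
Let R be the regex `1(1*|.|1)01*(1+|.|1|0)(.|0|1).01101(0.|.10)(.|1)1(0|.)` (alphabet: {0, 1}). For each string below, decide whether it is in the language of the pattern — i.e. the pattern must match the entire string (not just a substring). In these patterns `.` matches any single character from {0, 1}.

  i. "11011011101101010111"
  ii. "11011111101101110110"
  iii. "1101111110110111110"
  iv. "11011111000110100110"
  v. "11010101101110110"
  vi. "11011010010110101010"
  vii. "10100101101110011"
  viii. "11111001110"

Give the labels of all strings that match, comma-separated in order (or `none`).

ii, iv, v, vii

i → no match
ii → match
iii → no match
iv → match
v → match
vi → no match
vii → match
viii → no match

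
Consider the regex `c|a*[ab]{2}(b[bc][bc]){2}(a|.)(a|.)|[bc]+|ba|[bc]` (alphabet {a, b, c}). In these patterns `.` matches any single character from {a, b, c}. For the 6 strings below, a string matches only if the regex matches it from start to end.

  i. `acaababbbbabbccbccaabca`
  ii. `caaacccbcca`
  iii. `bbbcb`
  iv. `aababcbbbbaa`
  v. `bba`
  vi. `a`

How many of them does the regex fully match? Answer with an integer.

2

i → no match
ii → no match
iii → match
iv → match
v → no match
vi → no match
Total matched: 2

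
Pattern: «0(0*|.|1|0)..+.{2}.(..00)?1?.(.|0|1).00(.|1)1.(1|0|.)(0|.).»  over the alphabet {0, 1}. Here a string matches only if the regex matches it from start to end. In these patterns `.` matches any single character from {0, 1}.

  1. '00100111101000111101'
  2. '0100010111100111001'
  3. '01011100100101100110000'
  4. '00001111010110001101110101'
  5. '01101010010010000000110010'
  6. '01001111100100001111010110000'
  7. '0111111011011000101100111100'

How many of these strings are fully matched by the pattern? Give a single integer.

1 → match
2 → match
3 → match
4 → no match
5 → match
6 → no match
7 → match
Total matched: 5

5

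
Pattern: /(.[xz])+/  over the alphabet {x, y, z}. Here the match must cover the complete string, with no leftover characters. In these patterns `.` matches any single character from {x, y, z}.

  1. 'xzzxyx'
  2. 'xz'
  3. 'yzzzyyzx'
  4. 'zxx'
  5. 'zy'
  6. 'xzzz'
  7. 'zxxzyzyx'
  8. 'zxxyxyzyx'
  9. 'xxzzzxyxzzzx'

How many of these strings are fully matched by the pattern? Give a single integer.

1 → match
2 → match
3 → no match
4 → no match
5 → no match
6 → match
7 → match
8 → no match
9 → match
Total matched: 5

5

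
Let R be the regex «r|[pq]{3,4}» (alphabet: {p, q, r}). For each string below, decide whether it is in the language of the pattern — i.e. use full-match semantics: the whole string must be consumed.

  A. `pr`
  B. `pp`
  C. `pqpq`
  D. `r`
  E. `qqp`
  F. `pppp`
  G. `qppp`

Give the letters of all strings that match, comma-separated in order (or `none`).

C, D, E, F, G

A → no match
B → no match
C → match
D → match
E → match
F → match
G → match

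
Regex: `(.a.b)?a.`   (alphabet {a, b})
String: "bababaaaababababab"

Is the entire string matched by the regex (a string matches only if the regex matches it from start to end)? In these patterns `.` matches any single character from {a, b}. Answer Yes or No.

No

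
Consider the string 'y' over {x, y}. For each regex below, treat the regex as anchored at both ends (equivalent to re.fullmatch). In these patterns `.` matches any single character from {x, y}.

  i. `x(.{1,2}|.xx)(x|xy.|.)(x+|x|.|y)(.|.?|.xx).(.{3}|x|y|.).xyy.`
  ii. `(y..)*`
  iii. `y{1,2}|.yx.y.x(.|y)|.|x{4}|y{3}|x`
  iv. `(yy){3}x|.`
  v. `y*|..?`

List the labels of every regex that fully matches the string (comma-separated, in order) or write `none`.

iii, iv, v

i → no match — must start with 'x'
ii → no match
iii → match
iv → match
v → match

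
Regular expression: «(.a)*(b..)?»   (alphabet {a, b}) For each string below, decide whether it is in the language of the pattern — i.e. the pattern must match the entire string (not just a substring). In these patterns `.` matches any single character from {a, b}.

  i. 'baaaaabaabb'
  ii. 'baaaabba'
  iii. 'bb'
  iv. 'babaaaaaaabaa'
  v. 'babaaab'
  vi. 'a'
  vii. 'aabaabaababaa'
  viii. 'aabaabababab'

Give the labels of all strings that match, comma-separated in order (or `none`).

iv

i → no match
ii → no match
iii → no match
iv → match
v → no match
vi → no match
vii → no match
viii → no match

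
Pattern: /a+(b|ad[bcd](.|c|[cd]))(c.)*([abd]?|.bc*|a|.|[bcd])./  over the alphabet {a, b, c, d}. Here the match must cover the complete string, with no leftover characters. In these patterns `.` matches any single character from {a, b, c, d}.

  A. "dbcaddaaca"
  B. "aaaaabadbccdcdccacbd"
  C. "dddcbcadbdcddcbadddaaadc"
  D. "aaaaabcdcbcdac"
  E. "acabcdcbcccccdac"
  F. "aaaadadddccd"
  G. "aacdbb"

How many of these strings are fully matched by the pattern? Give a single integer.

1

A. "dbcaddaaca" → no match — must start with "a"
B → no match
C → no match — must start with "a"
D → match
E → no match
F. "aaaadadddccd" → no match
G. "aacdbb" → no match
Total matched: 1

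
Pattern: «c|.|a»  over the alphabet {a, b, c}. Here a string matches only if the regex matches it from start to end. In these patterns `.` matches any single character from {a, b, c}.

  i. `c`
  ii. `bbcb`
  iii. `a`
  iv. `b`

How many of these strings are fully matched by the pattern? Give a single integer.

i → match
ii → no match
iii → match
iv → match
Total matched: 3

3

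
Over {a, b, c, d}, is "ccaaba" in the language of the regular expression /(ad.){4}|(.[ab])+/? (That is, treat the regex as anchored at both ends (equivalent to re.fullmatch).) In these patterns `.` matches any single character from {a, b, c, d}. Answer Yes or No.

No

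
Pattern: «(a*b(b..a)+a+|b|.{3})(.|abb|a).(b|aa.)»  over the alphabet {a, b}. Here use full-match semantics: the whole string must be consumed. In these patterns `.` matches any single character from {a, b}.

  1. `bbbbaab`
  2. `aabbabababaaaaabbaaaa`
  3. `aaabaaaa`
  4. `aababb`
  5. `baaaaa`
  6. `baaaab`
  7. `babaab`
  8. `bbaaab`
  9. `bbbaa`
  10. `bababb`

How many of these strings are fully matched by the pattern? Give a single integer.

1 → no match
2 → match
3 → match
4 → match
5 → match
6 → match
7 → match
8 → match
9 → no match
10 → match
Total matched: 8

8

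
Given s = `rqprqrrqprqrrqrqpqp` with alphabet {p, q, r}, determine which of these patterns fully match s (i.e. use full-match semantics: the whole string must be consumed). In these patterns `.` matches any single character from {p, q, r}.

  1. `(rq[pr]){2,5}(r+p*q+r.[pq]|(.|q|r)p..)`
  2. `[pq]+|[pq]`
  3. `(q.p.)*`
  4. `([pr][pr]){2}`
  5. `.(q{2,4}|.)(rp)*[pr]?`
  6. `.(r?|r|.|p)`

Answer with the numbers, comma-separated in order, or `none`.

1 → match
2 → no match
3 → no match
4 → no match
5 → no match
6 → no match

1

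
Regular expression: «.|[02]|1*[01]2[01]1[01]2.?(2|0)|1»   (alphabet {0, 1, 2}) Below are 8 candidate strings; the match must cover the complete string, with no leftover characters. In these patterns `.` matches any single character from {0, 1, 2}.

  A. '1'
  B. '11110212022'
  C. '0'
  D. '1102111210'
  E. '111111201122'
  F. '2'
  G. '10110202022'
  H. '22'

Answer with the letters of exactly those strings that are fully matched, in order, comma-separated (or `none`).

A, C, D, E, F

A → match
B → no match
C → match
D → match
E → match
F → match
G → no match
H → no match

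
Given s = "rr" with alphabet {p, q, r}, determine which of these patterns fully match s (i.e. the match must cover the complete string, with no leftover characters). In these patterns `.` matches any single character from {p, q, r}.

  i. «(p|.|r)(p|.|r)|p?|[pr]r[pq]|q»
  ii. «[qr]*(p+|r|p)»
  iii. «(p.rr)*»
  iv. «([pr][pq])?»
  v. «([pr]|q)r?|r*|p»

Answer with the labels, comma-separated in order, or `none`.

i, ii, v

i → match
ii → match
iii → no match
iv → no match
v → match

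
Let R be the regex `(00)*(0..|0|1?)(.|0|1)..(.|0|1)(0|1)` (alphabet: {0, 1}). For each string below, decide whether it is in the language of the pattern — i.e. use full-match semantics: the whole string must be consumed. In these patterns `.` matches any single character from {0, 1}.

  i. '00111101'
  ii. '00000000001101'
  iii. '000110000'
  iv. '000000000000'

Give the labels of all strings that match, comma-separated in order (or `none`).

i. '00111101' → match
ii → match
iii. '000110000' → no match
iv. '000000000000' → match

i, ii, iv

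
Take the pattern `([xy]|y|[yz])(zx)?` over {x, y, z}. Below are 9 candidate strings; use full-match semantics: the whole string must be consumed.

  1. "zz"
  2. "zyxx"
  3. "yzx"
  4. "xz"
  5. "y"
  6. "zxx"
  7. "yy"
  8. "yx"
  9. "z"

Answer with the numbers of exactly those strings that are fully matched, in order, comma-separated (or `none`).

1. "zz" → no match
2. "zyxx" → no match
3. "yzx" → match
4. "xz" → no match
5. "y" → match
6. "zxx" → no match
7. "yy" → no match
8. "yx" → no match
9. "z" → match

3, 5, 9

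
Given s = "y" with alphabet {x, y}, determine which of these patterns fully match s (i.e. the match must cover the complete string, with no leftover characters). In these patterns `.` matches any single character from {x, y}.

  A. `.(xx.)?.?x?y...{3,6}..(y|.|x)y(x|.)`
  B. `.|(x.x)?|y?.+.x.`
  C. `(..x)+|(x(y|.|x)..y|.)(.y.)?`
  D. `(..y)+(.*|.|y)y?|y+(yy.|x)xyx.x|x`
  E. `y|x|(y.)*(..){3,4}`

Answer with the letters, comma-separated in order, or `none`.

A → no match
B → match
C → match
D → no match
E → match

B, C, E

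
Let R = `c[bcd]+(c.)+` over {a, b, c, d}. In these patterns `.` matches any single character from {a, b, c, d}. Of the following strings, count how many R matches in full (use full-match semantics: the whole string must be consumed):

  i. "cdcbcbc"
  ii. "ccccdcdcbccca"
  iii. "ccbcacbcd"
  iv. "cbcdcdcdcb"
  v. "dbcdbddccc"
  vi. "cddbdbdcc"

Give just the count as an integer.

i → no match
ii → match
iii → match
iv → match
v → no match — must start with "c"
vi → match
Total matched: 4

4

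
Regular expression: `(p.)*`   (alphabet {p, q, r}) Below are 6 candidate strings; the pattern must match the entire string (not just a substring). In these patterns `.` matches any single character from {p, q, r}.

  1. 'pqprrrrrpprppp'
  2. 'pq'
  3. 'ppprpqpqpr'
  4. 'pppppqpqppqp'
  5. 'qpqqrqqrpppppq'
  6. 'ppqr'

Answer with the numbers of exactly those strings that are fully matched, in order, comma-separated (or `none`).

1 → no match
2. 'pq' → match
3. 'ppprpqpqpr' → match
4. 'pppppqpqppqp' → no match
5 → no match
6. 'ppqr' → no match

2, 3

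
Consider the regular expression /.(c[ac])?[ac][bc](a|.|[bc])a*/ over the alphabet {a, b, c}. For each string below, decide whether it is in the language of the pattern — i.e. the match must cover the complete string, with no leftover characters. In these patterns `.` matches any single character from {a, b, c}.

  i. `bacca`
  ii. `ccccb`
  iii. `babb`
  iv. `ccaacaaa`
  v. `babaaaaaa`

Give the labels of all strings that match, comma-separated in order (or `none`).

i, iii, iv, v

i → match
ii → no match
iii → match
iv → match
v → match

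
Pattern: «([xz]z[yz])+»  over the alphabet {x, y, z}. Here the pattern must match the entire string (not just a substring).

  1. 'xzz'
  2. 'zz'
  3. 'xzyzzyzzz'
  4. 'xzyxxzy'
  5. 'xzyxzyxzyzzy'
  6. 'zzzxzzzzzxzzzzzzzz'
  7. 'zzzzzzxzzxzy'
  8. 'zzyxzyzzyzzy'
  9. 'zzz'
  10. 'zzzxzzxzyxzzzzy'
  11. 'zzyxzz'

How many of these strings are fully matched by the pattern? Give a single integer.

9

1. 'xzz' → match
2. 'zz' → no match
3. 'xzyzzyzzz' → match
4. 'xzyxxzy' → no match
5. 'xzyxzyxzyzzy' → match
6 → match
7. 'zzzzzzxzzxzy' → match
8. 'zzyxzyzzyzzy' → match
9. 'zzz' → match
10 → match
11. 'zzyxzz' → match
Total matched: 9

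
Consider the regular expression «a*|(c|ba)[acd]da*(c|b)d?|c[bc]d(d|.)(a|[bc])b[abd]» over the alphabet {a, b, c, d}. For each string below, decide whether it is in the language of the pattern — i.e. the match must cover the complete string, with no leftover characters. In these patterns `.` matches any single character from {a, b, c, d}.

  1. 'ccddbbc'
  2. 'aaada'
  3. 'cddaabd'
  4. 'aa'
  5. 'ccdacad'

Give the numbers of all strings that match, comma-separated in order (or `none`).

1. 'ccddbbc' → no match
2. 'aaada' → no match
3. 'cddaabd' → match
4. 'aa' → match
5. 'ccdacad' → no match

3, 4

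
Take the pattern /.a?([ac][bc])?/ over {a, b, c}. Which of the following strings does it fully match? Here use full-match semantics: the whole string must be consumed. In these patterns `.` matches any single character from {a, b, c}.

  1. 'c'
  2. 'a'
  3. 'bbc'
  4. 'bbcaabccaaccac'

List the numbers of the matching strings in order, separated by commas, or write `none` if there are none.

1, 2

1 → match
2 → match
3 → no match
4 → no match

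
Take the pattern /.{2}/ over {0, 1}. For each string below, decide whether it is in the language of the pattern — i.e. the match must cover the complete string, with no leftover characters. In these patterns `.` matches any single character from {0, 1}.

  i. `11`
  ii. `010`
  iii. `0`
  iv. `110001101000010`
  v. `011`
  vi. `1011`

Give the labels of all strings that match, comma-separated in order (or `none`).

i

i. `11` → match
ii. `010` → no match
iii. `0` → no match
iv → no match
v. `011` → no match
vi. `1011` → no match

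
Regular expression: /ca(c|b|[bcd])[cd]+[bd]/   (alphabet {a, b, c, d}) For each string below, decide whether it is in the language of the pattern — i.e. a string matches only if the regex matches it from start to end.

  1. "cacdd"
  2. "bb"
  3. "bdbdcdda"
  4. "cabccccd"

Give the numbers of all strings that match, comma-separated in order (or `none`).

1, 4

1. "cacdd" → match
2. "bb" → no match — must start with "ca"
3. "bdbdcdda" → no match — must start with "ca"
4. "cabccccd" → match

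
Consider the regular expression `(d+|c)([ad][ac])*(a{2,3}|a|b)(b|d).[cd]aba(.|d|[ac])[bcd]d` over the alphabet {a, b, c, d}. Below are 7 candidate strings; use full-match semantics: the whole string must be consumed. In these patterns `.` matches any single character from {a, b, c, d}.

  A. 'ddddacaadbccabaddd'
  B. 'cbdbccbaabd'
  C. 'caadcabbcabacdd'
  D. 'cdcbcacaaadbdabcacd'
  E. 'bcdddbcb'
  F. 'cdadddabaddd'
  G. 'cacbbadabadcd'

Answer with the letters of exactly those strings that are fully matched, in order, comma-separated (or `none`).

C, G

A → no match
B → no match
C → match
D → no match
E → no match — must end with 'd'
F → no match
G → match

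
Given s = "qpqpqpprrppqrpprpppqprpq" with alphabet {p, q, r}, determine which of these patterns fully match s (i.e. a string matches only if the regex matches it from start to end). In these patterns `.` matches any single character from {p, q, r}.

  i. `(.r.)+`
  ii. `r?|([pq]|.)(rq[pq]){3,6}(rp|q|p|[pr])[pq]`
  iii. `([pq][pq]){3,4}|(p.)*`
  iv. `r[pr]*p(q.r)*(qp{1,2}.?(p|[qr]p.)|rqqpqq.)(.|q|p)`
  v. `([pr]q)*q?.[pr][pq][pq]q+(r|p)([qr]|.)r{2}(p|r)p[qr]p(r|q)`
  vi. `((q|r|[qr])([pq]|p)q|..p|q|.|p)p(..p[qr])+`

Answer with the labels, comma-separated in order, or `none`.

i → no match
ii → no match
iii → no match
iv → no match — must start with "r"
v → no match
vi → match

vi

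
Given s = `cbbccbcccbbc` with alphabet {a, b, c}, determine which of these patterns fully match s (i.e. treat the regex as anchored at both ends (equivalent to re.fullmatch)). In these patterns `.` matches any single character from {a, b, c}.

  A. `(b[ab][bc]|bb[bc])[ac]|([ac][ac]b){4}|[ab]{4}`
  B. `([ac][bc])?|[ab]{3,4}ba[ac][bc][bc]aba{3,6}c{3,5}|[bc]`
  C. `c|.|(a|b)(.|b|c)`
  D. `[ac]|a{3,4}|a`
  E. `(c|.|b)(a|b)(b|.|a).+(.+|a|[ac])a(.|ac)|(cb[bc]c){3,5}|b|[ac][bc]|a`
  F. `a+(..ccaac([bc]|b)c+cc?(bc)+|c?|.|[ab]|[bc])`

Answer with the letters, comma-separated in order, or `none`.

A → no match
B → no match
C → no match
D → no match
E → match
F → no match — must start with `a`

E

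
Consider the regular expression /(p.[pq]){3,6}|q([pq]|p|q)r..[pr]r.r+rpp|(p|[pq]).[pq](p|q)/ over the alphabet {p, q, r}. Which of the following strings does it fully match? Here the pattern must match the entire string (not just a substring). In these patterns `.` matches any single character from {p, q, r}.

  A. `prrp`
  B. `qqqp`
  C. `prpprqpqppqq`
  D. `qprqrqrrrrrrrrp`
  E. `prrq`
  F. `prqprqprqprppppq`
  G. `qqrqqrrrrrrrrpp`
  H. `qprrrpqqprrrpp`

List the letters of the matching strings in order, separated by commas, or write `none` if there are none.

B, C, G

A → no match
B → match
C → match
D → no match
E → no match
F → no match
G → match
H → no match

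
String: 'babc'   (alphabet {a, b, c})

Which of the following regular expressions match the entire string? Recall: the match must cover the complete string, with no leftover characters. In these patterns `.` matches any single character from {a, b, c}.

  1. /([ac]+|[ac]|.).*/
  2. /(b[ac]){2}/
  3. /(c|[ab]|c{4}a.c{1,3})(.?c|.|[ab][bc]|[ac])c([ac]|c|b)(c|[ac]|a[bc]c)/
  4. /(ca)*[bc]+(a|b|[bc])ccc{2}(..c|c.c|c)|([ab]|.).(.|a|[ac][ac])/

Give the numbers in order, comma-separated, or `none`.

1 → match
2 → match
3 → no match
4 → no match

1, 2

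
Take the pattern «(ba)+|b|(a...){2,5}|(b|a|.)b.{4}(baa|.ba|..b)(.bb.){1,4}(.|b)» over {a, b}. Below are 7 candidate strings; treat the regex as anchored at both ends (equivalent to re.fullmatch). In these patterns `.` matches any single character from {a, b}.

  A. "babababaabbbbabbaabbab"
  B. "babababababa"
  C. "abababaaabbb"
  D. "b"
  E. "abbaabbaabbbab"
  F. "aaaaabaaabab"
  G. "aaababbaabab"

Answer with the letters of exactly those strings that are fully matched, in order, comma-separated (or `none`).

B, C, D, E, F, G

A → no match
B → match
C → match
D → match
E → match
F → match
G → match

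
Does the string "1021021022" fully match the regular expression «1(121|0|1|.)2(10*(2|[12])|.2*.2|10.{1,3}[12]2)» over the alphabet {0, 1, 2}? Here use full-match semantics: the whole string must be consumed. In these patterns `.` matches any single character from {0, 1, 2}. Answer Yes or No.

Yes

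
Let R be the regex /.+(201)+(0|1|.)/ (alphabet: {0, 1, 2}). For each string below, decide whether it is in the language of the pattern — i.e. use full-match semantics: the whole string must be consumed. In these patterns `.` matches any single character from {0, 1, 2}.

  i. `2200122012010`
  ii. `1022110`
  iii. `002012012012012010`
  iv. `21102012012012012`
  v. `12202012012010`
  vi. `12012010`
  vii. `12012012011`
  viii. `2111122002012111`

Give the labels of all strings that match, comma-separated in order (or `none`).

i → match
ii → no match
iii → match
iv → match
v → match
vi → match
vii → match
viii → no match

i, iii, iv, v, vi, vii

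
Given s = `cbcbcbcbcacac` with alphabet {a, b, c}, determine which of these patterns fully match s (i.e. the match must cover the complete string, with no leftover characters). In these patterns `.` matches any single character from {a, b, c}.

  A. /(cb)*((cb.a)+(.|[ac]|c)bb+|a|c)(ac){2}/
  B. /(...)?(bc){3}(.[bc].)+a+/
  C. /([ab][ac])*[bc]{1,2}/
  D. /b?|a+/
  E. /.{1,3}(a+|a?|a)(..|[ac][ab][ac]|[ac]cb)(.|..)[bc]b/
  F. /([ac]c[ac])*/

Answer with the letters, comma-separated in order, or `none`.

A → match
B → no match — must end with `a`
C → no match
D → no match
E → no match — must end with `b`
F → no match

A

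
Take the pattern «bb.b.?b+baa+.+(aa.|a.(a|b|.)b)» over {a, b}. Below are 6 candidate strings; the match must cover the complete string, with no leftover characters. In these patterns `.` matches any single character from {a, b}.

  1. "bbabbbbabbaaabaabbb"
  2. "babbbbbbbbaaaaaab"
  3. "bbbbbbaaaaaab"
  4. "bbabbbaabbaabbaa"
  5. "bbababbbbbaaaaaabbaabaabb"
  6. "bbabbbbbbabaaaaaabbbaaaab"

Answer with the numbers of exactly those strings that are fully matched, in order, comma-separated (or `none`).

3, 5

1 → no match
2 → no match — must start with "bb"
3 → match
4 → no match
5 → match
6 → no match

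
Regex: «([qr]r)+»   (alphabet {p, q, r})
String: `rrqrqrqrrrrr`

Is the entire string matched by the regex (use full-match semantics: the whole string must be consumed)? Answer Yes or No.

Yes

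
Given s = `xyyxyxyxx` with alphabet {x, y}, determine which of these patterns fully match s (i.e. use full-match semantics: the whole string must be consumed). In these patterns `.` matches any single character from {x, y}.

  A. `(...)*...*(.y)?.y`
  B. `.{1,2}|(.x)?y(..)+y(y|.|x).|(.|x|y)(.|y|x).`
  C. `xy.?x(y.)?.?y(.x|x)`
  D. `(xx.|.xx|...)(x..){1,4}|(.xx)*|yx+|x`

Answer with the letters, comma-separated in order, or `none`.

A → no match — must end with `y`
B → no match
C → match
D → no match

C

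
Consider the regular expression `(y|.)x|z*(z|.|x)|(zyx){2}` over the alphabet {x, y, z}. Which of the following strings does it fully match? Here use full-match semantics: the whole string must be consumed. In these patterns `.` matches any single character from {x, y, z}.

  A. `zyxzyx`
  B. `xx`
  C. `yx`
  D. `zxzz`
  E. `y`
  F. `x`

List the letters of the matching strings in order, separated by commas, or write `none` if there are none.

A → match
B → match
C → match
D → no match
E → match
F → match

A, B, C, E, F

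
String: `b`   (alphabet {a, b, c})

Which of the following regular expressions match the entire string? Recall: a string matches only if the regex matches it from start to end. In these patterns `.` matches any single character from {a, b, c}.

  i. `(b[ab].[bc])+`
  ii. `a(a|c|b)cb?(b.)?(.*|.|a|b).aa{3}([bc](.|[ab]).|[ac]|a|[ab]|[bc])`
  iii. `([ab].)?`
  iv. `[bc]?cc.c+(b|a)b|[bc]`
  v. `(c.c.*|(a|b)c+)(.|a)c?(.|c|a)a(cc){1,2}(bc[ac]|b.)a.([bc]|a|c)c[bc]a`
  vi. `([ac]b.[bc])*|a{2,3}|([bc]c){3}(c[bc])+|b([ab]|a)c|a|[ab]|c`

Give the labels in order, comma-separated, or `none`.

i → no match
ii → no match — must start with `a`
iii → no match
iv → match
v → no match — must end with `a`
vi → match

iv, vi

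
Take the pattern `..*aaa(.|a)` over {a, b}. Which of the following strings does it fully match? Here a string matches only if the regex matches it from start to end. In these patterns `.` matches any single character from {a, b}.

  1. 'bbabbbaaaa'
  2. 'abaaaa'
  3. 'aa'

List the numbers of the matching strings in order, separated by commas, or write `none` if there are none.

1, 2

1. 'bbabbbaaaa' → match
2. 'abaaaa' → match
3. 'aa' → no match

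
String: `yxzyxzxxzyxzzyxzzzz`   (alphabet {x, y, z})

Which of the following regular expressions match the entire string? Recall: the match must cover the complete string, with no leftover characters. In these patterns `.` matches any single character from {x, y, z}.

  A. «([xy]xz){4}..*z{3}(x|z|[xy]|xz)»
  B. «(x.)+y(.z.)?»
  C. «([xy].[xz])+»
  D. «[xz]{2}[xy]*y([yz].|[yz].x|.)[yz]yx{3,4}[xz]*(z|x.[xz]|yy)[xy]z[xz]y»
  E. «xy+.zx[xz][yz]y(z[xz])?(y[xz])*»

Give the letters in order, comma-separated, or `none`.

A

A → match
B → no match — must start with `x`
C → no match
D → no match — must end with `y`
E → no match — must start with `xy`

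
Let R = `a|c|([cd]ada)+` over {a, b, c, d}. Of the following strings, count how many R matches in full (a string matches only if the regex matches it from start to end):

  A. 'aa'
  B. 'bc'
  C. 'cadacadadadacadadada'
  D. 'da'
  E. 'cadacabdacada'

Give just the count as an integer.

1

A → no match
B → no match
C → match
D → no match
E → no match
Total matched: 1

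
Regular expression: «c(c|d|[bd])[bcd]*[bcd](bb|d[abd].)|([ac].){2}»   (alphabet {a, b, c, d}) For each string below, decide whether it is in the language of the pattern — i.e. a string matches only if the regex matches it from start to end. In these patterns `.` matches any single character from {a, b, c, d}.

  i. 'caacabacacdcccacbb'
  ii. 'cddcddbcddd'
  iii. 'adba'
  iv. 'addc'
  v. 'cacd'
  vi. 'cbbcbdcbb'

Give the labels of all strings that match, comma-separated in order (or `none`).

ii, v, vi

i → no match
ii → match
iii → no match
iv → no match
v → match
vi → match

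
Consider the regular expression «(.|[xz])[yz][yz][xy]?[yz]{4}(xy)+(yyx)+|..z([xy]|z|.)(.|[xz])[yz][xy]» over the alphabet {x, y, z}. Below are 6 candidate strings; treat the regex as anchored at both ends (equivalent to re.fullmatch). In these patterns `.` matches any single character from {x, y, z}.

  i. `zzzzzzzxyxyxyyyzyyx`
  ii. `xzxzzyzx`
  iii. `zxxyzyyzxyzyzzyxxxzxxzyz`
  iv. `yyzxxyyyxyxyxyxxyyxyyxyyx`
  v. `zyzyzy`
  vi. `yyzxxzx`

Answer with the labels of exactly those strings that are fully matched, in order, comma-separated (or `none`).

vi

i → no match
ii → no match
iii → no match
iv → no match
v → no match
vi → match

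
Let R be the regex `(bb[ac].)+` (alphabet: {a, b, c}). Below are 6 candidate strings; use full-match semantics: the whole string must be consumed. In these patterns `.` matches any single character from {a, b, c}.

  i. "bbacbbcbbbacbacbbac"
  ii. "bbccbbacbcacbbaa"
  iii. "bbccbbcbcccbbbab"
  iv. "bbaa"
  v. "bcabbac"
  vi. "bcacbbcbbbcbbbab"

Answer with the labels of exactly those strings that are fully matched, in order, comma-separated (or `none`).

i → no match
ii → no match
iii → no match
iv → match
v → no match — must start with "bb"
vi → no match — must start with "bb"

iv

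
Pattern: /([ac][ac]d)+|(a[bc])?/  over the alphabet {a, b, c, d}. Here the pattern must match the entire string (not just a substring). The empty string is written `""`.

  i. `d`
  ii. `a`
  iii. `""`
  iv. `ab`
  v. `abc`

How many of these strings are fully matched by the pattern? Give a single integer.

i → no match
ii → no match
iii → match
iv → match
v → no match
Total matched: 2

2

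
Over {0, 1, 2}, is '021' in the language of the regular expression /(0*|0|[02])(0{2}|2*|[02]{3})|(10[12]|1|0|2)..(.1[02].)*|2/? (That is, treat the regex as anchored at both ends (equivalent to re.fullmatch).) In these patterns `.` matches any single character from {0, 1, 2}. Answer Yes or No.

Yes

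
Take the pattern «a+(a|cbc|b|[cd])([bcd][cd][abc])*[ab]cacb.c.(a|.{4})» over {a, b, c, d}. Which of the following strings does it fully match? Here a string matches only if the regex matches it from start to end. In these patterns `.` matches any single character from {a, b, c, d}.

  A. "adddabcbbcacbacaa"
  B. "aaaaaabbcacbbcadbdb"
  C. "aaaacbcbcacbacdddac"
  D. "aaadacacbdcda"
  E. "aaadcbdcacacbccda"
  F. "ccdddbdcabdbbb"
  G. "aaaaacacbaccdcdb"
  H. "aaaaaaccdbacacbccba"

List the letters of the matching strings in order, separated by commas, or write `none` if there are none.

A, B, C, D, G, H

A → match
B → match
C → match
D → match
E → no match
F → no match — must start with "a"
G → match
H → match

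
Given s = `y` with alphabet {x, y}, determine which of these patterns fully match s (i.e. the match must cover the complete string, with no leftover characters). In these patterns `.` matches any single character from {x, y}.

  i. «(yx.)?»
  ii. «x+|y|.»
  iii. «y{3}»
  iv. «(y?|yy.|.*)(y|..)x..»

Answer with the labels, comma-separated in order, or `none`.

i → no match
ii → match
iii → no match
iv → no match

ii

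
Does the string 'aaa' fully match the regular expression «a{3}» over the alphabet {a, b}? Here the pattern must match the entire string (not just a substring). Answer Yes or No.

Yes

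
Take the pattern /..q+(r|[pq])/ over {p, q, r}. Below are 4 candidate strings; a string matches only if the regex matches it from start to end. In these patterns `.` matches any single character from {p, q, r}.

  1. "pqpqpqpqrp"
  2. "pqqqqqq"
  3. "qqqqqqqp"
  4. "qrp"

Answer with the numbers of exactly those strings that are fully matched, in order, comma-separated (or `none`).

1. "pqpqpqpqrp" → no match
2. "pqqqqqq" → match
3. "qqqqqqqp" → match
4. "qrp" → no match

2, 3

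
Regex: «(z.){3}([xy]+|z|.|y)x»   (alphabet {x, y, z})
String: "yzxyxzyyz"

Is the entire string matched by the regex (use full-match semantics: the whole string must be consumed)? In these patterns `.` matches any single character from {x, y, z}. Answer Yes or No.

No

Every match must start with "z", but "yzxyxzyyz" does not.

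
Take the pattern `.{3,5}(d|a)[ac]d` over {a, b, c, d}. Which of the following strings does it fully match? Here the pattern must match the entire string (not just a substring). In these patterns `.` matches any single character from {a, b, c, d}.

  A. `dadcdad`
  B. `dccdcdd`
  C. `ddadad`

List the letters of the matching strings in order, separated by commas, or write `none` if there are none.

A, C

A → match
B → no match
C → match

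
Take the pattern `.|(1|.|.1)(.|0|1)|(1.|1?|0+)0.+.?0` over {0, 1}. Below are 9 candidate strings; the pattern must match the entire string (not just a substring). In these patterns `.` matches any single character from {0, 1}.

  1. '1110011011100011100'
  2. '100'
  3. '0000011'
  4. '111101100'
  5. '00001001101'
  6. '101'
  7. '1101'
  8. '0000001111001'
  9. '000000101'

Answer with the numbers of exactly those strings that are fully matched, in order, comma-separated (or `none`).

1 → no match
2 → no match
3 → no match
4 → no match
5 → no match
6 → no match
7 → no match
8 → no match
9 → no match

none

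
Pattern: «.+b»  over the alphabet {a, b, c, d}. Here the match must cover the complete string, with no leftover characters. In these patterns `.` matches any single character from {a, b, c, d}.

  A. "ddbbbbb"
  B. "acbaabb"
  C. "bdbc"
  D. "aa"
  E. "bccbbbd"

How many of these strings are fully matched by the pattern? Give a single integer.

2

A. "ddbbbbb" → match
B. "acbaabb" → match
C. "bdbc" → no match — must end with "b"
D. "aa" → no match — must end with "b"
E. "bccbbbd" → no match — must end with "b"
Total matched: 2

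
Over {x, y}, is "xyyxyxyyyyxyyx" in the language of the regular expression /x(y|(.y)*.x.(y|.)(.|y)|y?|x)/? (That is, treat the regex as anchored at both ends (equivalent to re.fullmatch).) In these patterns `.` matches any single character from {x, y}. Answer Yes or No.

Yes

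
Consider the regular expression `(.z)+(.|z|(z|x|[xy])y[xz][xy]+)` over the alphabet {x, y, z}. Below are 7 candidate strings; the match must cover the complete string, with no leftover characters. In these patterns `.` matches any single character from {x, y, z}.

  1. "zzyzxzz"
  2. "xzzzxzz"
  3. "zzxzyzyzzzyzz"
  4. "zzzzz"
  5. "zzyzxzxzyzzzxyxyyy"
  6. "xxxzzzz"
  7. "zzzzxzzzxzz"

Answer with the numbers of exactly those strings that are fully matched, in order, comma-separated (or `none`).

1, 2, 3, 4, 5, 7

1 → match
2 → match
3 → match
4 → match
5 → match
6 → no match
7 → match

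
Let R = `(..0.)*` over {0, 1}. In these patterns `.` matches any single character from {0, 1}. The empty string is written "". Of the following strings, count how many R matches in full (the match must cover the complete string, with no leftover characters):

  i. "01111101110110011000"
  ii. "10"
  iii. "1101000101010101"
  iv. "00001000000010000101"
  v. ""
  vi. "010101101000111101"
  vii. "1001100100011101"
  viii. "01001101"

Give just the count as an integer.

i → no match
ii → no match
iii → match
iv → match
v → match
vi → no match
vii → match
viii → match
Total matched: 5

5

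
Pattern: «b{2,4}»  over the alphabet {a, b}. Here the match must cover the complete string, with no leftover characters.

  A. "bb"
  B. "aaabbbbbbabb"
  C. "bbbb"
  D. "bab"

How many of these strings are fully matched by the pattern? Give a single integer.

A → match
B → no match — must start with "b"
C → match
D → no match
Total matched: 2

2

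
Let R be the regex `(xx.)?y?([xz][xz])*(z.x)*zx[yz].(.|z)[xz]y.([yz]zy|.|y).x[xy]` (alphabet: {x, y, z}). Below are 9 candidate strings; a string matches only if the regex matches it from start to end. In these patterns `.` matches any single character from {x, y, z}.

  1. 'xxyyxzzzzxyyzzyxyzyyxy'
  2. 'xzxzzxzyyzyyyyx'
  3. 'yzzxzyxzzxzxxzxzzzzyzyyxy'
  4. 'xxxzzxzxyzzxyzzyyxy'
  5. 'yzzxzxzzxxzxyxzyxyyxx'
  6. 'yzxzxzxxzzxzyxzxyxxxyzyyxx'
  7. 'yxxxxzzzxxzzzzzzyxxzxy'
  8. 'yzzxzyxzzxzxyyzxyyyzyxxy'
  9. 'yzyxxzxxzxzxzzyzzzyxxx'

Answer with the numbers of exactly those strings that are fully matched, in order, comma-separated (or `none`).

1, 3, 6, 8

1 → match
2 → no match
3 → match
4 → no match
5 → no match
6 → match
7 → no match
8 → match
9 → no match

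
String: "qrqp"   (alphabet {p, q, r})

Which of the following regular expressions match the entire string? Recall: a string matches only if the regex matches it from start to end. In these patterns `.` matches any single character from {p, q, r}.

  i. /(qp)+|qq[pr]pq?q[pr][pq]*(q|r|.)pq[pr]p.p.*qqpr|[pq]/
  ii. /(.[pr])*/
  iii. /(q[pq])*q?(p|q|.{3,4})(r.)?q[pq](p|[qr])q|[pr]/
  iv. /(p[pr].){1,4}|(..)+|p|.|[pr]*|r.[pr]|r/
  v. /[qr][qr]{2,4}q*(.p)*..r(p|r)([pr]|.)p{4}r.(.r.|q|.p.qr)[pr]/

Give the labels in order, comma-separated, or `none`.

i → no match
ii → match
iii → no match
iv → match
v → no match

ii, iv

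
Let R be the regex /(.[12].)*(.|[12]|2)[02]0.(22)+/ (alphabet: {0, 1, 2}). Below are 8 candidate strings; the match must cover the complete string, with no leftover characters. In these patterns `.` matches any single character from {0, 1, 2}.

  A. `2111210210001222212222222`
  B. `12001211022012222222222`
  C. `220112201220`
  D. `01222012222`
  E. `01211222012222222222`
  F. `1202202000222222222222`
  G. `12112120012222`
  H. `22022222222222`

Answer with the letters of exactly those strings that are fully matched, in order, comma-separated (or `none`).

A → no match
B → match
C → no match — must end with `22`
D → match
E → match
F → match
G → match
H → match

B, D, E, F, G, H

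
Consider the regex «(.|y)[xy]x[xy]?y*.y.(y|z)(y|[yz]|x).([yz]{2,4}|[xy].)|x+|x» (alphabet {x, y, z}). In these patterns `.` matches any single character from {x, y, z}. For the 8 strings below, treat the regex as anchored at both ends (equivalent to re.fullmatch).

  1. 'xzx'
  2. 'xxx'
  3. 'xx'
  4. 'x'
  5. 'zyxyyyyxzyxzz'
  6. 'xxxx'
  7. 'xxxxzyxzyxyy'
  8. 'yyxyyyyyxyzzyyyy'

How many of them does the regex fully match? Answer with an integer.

1 → no match
2 → match
3 → match
4 → match
5 → match
6 → match
7 → match
8 → match
Total matched: 7

7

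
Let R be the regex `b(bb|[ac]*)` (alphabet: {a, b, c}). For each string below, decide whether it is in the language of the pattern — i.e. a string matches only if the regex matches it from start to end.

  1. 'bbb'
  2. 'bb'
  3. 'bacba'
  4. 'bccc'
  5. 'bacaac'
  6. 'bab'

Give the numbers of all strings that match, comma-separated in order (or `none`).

1, 4, 5

1. 'bbb' → match
2. 'bb' → no match
3. 'bacba' → no match
4. 'bccc' → match
5. 'bacaac' → match
6. 'bab' → no match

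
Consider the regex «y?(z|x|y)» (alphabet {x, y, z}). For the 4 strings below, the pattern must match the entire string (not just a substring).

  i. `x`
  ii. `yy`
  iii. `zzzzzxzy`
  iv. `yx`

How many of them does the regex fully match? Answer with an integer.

i → match
ii → match
iii → no match
iv → match
Total matched: 3

3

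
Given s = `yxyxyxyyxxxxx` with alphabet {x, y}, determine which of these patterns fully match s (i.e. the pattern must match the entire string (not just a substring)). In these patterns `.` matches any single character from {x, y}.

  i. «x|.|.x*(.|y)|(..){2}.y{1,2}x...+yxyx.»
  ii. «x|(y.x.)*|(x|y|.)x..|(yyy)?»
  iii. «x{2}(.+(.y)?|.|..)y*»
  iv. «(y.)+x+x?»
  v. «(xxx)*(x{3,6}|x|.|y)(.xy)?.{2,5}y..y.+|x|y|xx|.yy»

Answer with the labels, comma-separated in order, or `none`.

i → no match
ii → no match
iii → no match — must start with `x`
iv → match
v → match

iv, v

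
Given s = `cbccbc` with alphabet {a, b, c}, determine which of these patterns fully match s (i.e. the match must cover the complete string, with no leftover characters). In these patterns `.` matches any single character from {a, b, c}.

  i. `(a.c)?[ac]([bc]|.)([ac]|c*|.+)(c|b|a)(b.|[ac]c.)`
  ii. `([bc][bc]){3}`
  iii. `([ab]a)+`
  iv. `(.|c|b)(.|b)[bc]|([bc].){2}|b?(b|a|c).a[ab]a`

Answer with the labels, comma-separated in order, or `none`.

i → match
ii → match
iii → no match — must end with `a`
iv → no match

i, ii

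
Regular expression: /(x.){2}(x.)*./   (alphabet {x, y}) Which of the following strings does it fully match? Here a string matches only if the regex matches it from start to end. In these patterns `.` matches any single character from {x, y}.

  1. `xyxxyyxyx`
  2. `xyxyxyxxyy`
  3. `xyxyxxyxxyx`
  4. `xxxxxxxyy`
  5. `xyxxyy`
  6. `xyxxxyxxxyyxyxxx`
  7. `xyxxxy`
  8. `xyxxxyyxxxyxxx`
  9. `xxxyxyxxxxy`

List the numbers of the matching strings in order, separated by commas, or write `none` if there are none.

4, 9

1 → no match
2 → no match
3 → no match
4 → match
5 → no match
6 → no match
7 → no match
8 → no match
9 → match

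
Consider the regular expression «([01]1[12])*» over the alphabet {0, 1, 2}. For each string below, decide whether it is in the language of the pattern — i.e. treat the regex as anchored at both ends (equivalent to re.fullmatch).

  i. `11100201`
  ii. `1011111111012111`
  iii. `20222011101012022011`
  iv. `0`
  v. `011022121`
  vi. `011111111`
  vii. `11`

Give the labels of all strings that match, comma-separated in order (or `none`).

i → no match
ii → no match
iii → no match
iv → no match
v → no match
vi → match
vii → no match

vi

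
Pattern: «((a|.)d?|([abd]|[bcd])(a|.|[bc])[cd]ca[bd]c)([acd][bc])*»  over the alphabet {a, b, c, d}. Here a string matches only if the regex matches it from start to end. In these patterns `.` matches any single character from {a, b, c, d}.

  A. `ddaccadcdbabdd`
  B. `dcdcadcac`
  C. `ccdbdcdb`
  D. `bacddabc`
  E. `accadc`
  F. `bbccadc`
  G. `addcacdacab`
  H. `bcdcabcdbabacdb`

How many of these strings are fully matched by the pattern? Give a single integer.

3

A → no match
B. `dcdcadcac` → match
C. `ccdbdcdb` → no match
D. `bacddabc` → no match
E. `accadc` → no match
F. `bbccadc` → match
G. `addcacdacab` → no match
H → match
Total matched: 3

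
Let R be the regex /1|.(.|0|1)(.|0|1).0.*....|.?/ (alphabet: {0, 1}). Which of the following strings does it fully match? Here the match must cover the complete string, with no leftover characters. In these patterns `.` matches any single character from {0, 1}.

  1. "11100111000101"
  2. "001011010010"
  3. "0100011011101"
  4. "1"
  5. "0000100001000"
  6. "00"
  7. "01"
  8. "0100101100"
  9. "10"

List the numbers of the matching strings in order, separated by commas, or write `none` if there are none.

1, 3, 4

1 → match
2. "001011010010" → no match
3 → match
4. "1" → match
5 → no match
6. "00" → no match
7. "01" → no match
8. "0100101100" → no match
9. "10" → no match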